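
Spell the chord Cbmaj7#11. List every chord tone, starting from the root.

Cb Eb Gb Bb F

Cbmaj7#11: major seventh sharp eleven on Cb.
root → Cb
3rd (major 3rd) → Eb
5th (perfect 5th) → Gb
7th (major 7th) → Bb
11th (augmented 11th) → F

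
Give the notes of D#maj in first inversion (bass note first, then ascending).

F𝄪  A♯  D♯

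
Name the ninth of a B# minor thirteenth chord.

B# minor thirteenth is built on B-sharp; its 9th is a major 9th above the root.
A second above B uses the letter C, and the major 9th above B-sharp is C-double-sharp.

C-double-sharp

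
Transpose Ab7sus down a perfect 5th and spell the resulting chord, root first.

D♭, G♭, A♭, C♭

A perfect 5th down from A♭ is D♭, so the new chord is D♭ dominant seventh suspended fourth.
root → D♭
4th (perfect 4th) → G♭
5th (perfect 5th) → A♭
7th (minor 7th) → C♭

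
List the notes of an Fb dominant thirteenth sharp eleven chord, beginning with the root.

F-flat – A-flat – C-flat – E-double-flat – G-flat – B-flat – D-flat

Fb dominant thirteenth sharp eleven is a dominant thirteenth sharp eleven built on F-flat.
F-flat — root
A-flat — major 3rd
C-flat — perfect 5th
E-double-flat — minor 7th
G-flat — major 9th
B-flat — augmented 11th
D-flat — major 13th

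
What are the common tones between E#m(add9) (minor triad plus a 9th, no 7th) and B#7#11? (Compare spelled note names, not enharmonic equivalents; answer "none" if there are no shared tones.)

E#m(add9) = E#, G#, B#, F##.
B#7#11 = B#, D##, F##, A#, E##.
Shared: B#, F##.

B# F##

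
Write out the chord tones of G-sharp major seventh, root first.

Root G♯, quality major seventh:
root → G♯
3rd (major 3rd) → B♯
5th (perfect 5th) → D♯
7th (major 7th) → F𝄪

G♯ – B♯ – D♯ – F𝄪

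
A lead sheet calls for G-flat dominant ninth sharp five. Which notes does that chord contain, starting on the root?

G-flat dominant ninth sharp five: dominant ninth sharp five on G-flat.
G-flat — root
B-flat — major 3rd
D — augmented 5th
F-flat — minor 7th
A-flat — major 9th

G-flat, B-flat, D, F-flat, A-flat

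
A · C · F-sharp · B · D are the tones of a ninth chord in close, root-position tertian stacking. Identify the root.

B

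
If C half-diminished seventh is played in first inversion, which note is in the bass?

C half-diminished seventh in root position is C–Eb–Gb–Bb.
First inversion places the third in the bass, which is Eb.

Eb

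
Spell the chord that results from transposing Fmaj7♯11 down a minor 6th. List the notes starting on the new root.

A, C#, E, G#, D#

Transposed root: F → A (minor 6th down). So we spell A major seventh sharp eleven:
Root: A
Major 3rd (3rd): C#
Perfect 5th (5th): E
Major 7th (7th): G#
Augmented 11th (11th): D#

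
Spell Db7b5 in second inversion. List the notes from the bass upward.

A𝄫 C♭ D♭ F

Db7b5 = D♭–F–A𝄫–C♭; second inversion → fifth (A𝄫) lowest.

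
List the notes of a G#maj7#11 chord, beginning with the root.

G# B# D# F## C##

G#maj7#11 is a major seventh sharp eleven built on G#.
G# — root
B# — major 3rd
D# — perfect 5th
F## — major 7th
C## — augmented 11th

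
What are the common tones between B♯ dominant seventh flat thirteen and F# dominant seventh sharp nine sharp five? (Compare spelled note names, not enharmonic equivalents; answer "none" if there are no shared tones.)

B♯ dominant seventh flat thirteen = B-sharp, D-double-sharp, F-double-sharp, A-sharp, G-sharp.
F# dominant seventh sharp nine sharp five = F-sharp, A-sharp, C-double-sharp, E, G-double-sharp.
Shared: A-sharp.

A-sharp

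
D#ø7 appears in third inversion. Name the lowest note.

C♯

D#ø7 = D♯–F♯–A–C♯. Third inversion → seventh in the bass = C♯.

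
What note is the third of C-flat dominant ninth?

C-flat dominant ninth is built on Cb; its 3rd is a major 3rd above the root.
A third above C uses the letter E, and the major 3rd above Cb is Eb.

Eb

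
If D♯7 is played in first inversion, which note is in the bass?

F##

D♯7 = D#–F##–A#–C#. First inversion → third in the bass = F##.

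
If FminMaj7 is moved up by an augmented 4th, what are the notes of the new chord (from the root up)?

F up an augmented 4th → B. New chord: B minor-major seventh.
- root: B
- minor 3rd: D
- perfect 5th: F#
- major 7th: A#

B  D  F#  A#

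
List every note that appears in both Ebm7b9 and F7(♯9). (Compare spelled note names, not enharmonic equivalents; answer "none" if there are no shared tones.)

Ebm7b9 = Eb, Gb, Bb, Db, Fb.
F7(♯9) = F, A, C, Eb, G#.
Shared: Eb.

Eb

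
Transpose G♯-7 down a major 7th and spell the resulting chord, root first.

A – C – E – G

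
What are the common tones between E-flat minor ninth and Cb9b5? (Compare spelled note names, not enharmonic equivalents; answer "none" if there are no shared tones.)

E-flat minor ninth = Eb, Gb, Bb, Db, F.
Cb9b5 = Cb, Eb, Gbb, Bbb, Db.
Shared: Eb, Db.

Eb, Db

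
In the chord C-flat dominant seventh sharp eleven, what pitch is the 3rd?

E-flat

Root of C-flat dominant seventh sharp eleven = C-flat. The 3rd is a major 3rd: C-flat up a major 3rd → E-flat.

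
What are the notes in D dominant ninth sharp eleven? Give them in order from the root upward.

D, F-sharp, A, C, E, G-sharp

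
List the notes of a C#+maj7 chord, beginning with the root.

C# – E# – G## – B#

C#+maj7: augmented major seventh on C#.
- root: C#
- major 3rd: E#
- augmented 5th: G##
- major 7th: B#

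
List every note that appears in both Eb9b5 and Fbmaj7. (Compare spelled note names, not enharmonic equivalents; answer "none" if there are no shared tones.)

E♭

Eb9b5: E♭ G B𝄫 D♭ F
Fbmaj7: F♭ A♭ C♭ E♭
Common to both → E♭.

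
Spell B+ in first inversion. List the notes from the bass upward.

D# F## B

In root position, B+ is B–D#–F##.
First inversion puts the third (D#) in the bass.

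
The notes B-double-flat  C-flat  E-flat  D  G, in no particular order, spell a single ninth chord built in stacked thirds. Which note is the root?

C-flat

Arranged so that each adjacent pair is a third by letter name: C-flat – E-flat – G – B-double-flat – D.
The bottom of that stack, C-flat, is the root (this is C-flat dominant seventh sharp nine sharp five).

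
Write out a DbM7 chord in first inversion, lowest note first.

In root position, DbM7 is Db–F–Ab–C.
First inversion puts the third (F) in the bass.

F – Ab – C – Db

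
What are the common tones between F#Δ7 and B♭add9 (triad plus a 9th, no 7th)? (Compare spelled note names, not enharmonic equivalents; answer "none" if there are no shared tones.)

none

F#Δ7: F♯ A♯ C♯ E♯
B♭add9: B♭ D F C
Common to both → none.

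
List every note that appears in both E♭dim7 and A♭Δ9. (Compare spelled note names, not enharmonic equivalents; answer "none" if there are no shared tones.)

Eb

E♭dim7 = Eb, Gb, Bbb, Dbb.
A♭Δ9 = Ab, C, Eb, G, Bb.
Shared: Eb.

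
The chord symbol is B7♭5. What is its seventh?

A

Root of B7♭5 = B. The 7th is a minor 7th: B up a minor 7th → A.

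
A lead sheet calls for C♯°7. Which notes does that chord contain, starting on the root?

C#  E  G  Bb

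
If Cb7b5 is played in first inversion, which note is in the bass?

Eb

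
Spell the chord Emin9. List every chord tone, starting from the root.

Emin9 is a minor ninth built on E.
root → E
3rd (minor 3rd) → G
5th (perfect 5th) → B
7th (minor 7th) → D
9th (major 9th) → F♯

E G B D F♯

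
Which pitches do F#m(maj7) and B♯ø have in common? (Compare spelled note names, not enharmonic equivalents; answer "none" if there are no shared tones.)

F#m(maj7): F# A C# E#
B♯ø: B# D# F# A#
Common to both → F#.

F#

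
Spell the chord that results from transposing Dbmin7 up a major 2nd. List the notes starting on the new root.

Eb – Gb – Bb – Db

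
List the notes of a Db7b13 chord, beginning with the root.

Root Db, quality dominant seventh flat thirteen:
- root: Db
- major 3rd: F
- perfect 5th: Ab
- minor 7th: Cb
- minor 13th: Bbb

Db – F – Ab – Cb – Bbb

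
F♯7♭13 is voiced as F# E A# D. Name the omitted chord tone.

C#

The full F♯7♭13 chord is F#, A#, C#, E, D.
Comparing with the voicing, the perfect 5th (5th) — C# — is absent.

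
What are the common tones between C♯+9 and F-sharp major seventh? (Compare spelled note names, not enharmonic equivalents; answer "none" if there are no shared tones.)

C♯  E♯

C♯+9 = C♯, E♯, G𝄪, B, D♯.
F-sharp major seventh = F♯, A♯, C♯, E♯.
Shared: C♯, E♯.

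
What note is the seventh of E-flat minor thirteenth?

D-flat

E-flat minor thirteenth is built on E-flat; its 7th is a minor 7th above the root.
A seventh above E uses the letter D, and the minor 7th above E-flat is D-flat.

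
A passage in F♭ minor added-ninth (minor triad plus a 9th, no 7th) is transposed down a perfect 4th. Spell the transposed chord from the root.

C♭, E𝄫, G♭, D♭

A perfect 4th down from F♭ is C♭, so the new chord is C♭ minor added-ninth.
C♭ — root
E𝄫 — minor 3rd
G♭ — perfect 5th
D♭ — major 9th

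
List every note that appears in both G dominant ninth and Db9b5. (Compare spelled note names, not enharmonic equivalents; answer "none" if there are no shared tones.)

F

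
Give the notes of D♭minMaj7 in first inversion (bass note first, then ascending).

Fb, Ab, C, Db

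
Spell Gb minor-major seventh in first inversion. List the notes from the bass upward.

Bbb, Db, F, Gb

In root position, Gb minor-major seventh is Gb–Bbb–Db–F.
First inversion puts the third (Bbb) in the bass.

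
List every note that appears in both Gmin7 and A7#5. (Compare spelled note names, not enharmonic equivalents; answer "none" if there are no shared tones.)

Gmin7: G Bb D F
A7#5: A C# E# G
Common to both → G.

G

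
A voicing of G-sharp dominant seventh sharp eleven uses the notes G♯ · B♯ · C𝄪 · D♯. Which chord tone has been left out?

F♯

G-sharp dominant seventh sharp eleven = G♯, B♯, D♯, F♯, C𝄪. The voicing lacks the 7th (minor 7th), F♯.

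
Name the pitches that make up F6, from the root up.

F6: major sixth on F.
root → F
3rd (major 3rd) → A
5th (perfect 5th) → C
6th (major 6th) → D

F A C D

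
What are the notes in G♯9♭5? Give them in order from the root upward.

G#, B#, D, F#, A#

G♯9♭5: dominant ninth flat five on G#.
root → G#
3rd (major 3rd) → B#
5th (diminished 5th) → D
7th (minor 7th) → F#
9th (major 9th) → A#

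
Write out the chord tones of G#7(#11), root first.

G#7(#11): dominant seventh sharp eleven on G♯.
G♯ — root
B♯ — major 3rd
D♯ — perfect 5th
F♯ — minor 7th
C𝄪 — augmented 11th

G♯ B♯ D♯ F♯ C𝄪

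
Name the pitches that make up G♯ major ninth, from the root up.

Root G#, quality major ninth:
- root: G#
- major 3rd: B#
- perfect 5th: D#
- major 7th: F##
- major 9th: A#

G# – B# – D# – F## – A#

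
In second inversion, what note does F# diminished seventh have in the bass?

F# diminished seventh = F-sharp–A–C–E-flat. Second inversion → fifth in the bass = C.

C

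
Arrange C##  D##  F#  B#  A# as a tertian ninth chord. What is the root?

Stacking in thirds gives B# – D## – F# – A# – C##, so B# is the root — B# dominant ninth flat five.

B#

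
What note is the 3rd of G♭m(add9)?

Root of G♭m(add9) = G♭. The 3rd is a minor 3rd: G♭ up a minor 3rd → B𝄫.

B𝄫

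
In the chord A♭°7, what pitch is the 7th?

Gbb

Root of A♭°7 = Ab. The 7th is a diminished 7th: Ab up a diminished 7th → Gbb.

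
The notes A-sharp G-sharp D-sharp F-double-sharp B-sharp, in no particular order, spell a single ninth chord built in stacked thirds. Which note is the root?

G-sharp

Arranged so that each adjacent pair is a third by letter name: G-sharp – B-sharp – D-sharp – F-double-sharp – A-sharp.
The bottom of that stack, G-sharp, is the root (this is G-sharp major ninth).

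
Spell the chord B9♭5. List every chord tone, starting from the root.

B, D#, F, A, C#

Root B, quality dominant ninth flat five:
B — root
D# — major 3rd
F — diminished 5th
A — minor 7th
C# — major 9th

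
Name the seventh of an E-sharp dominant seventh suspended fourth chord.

Root of E-sharp dominant seventh suspended fourth = E-sharp. The 7th is a minor 7th: E-sharp up a minor 7th → D-sharp.

D-sharp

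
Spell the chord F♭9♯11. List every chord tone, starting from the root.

F♭9♯11: dominant ninth sharp eleven on Fb.
root → Fb
3rd (major 3rd) → Ab
5th (perfect 5th) → Cb
7th (minor 7th) → Ebb
9th (major 9th) → Gb
11th (augmented 11th) → Bb

Fb, Ab, Cb, Ebb, Gb, Bb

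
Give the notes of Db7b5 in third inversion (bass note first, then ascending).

In root position, Db7b5 is D♭–F–A𝄫–C♭.
Third inversion puts the seventh (C♭) in the bass.

C♭  D♭  F  A𝄫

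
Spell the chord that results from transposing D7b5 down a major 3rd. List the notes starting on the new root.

Bb  D  Fb  Ab

D down a major 3rd → Bb. New chord: Bb dominant seventh flat five.
Root: Bb
Major 3rd (3rd): D
Diminished 5th (5th): Fb
Minor 7th (7th): Ab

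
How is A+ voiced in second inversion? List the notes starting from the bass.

In root position, A+ is A–C#–E#.
Second inversion puts the fifth (E#) in the bass.

E# – A – C#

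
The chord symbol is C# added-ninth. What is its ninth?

Root of C# added-ninth = C♯. The 9th is a major 9th: C♯ up a major 9th → D♯.

D♯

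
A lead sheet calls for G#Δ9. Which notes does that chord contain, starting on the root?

G# B# D# F## A#

Root G#, quality major ninth:
G# — root
B# — major 3rd
D# — perfect 5th
F## — major 7th
A# — major 9th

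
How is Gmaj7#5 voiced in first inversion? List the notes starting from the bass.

In root position, Gmaj7#5 is G–B–D#–F#.
First inversion puts the third (B) in the bass.

B D# F# G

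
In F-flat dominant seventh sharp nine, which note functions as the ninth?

F-flat dominant seventh sharp nine is built on Fb; its 9th is an augmented 9th above the root.
A second above F uses the letter G, and the augmented 9th above Fb is G.

G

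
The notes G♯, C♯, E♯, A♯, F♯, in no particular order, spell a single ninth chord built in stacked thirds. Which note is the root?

F♯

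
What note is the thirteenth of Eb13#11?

C

Eb13#11 is built on Eb; its 13th is a major 13th above the root.
A sixth above E uses the letter C, and the major 13th above Eb is C.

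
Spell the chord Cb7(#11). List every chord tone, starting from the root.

Cb, Eb, Gb, Bbb, F

Cb7(#11) is a dominant seventh sharp eleven built on Cb.
root → Cb
3rd (major 3rd) → Eb
5th (perfect 5th) → Gb
7th (minor 7th) → Bbb
11th (augmented 11th) → F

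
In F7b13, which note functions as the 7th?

Root of F7b13 = F. The 7th is a minor 7th: F up a minor 7th → Eb.

Eb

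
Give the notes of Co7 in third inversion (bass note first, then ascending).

Bbb – C – Eb – Gb

In root position, Co7 is C–Eb–Gb–Bbb.
Third inversion puts the seventh (Bbb) in the bass.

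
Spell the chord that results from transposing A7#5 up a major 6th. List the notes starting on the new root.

Transposed root: A → F# (major 6th up). So we spell F# augmented seventh:
root → F#
3rd (major 3rd) → A#
5th (augmented 5th) → C##
7th (minor 7th) → E

F# A# C## E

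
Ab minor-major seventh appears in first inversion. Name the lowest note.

C♭

Ab minor-major seventh = A♭–C♭–E♭–G. First inversion → third in the bass = C♭.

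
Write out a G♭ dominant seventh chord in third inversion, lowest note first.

F-flat – G-flat – B-flat – D-flat

In root position, G♭ dominant seventh is G-flat–B-flat–D-flat–F-flat.
Third inversion puts the seventh (F-flat) in the bass.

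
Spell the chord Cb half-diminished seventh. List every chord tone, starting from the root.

Cb half-diminished seventh: half-diminished seventh on Cb.
root → Cb
3rd (minor 3rd) → Ebb
5th (diminished 5th) → Gbb
7th (minor 7th) → Bbb

Cb, Ebb, Gbb, Bbb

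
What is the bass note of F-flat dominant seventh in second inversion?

C♭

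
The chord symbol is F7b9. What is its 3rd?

F7b9 is built on F; its 3rd is a major 3rd above the root.
A third above F uses the letter A, and the major 3rd above F is A.

A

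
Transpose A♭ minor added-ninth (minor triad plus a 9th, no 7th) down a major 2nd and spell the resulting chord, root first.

G♭, B𝄫, D♭, A♭

Transposed root: A♭ → G♭ (major 2nd down). So we spell G♭ minor added-ninth:
G♭ — root
B𝄫 — minor 3rd
D♭ — perfect 5th
A♭ — major 9th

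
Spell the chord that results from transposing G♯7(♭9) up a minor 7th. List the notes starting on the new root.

F#  A#  C#  E  G

Transposed root: G# → F# (minor 7th up). So we spell F# dominant seventh flat nine:
Root: F#
Major 3rd (3rd): A#
Perfect 5th (5th): C#
Minor 7th (7th): E
Minor 9th (9th): G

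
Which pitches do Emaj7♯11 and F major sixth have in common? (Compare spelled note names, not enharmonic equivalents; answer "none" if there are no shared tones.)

Emaj7♯11 = E, G#, B, D#, A#.
F major sixth = F, A, C, D.
Shared: none.

none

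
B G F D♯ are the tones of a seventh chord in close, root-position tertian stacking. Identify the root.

G

Stacking in thirds gives G – B – D♯ – F, so G is the root — G augmented seventh.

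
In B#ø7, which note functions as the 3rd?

D#

B#ø7 is built on B#; its 3rd is a minor 3rd above the root.
A third above B uses the letter D, and the minor 3rd above B# is D#.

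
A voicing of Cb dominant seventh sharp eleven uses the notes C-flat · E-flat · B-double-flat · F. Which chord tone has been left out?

The full Cb dominant seventh sharp eleven chord is C-flat, E-flat, G-flat, B-double-flat, F.
Comparing with the voicing, the perfect 5th (5th) — G-flat — is absent.

G-flat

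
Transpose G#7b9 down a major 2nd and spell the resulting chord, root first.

Transposed root: G♯ → F♯ (major 2nd down). So we spell F♯ dominant seventh flat nine:
- root: F♯
- major 3rd: A♯
- perfect 5th: C♯
- minor 7th: E
- minor 9th: G

F♯, A♯, C♯, E, G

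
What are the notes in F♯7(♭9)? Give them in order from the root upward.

F♯ A♯ C♯ E G

Root F♯, quality dominant seventh flat nine:
Root: F♯
Major 3rd (3rd): A♯
Perfect 5th (5th): C♯
Minor 7th (7th): E
Minor 9th (9th): G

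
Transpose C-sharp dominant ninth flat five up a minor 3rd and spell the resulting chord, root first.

E G-sharp B-flat D F-sharp

C-sharp up a minor 3rd → E. New chord: E dominant ninth flat five.
- root: E
- major 3rd: G-sharp
- diminished 5th: B-flat
- minor 7th: D
- major 9th: F-sharp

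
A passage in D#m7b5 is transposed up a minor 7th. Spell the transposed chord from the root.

C♯, E, G, B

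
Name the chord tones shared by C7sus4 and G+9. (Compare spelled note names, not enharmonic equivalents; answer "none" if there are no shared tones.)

F – G

C7sus4: C F G B♭
G+9: G B D♯ F A
Common to both → F, G.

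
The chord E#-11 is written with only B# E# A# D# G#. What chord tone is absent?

F##

The full E#-11 chord is E#, G#, B#, D#, F##, A#.
Comparing with the voicing, the major 9th (9th) — F## — is absent.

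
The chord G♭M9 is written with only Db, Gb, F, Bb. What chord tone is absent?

G♭M9 = Gb, Bb, Db, F, Ab. The voicing lacks the 9th (major 9th), Ab.

Ab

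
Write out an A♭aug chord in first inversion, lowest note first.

C E Ab

In root position, A♭aug is Ab–C–E.
First inversion puts the third (C) in the bass.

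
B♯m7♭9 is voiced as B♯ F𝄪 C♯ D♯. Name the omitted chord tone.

B♯m7♭9 = B♯, D♯, F𝄪, A♯, C♯. The voicing lacks the 7th (minor 7th), A♯.

A♯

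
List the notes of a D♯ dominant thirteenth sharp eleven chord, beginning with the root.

Root D-sharp, quality dominant thirteenth sharp eleven:
- root: D-sharp
- major 3rd: F-double-sharp
- perfect 5th: A-sharp
- minor 7th: C-sharp
- major 9th: E-sharp
- augmented 11th: G-double-sharp
- major 13th: B-sharp

D-sharp – F-double-sharp – A-sharp – C-sharp – E-sharp – G-double-sharp – B-sharp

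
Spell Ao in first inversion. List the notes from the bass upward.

Ao = A–C–Eb; first inversion → third (C) lowest.

C – Eb – A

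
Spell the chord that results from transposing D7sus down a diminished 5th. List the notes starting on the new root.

G#  C#  D#  F#

A diminished 5th down from D is G#, so the new chord is G# dominant seventh suspended fourth.
Root: G#
Perfect 4th (4th): C#
Perfect 5th (5th): D#
Minor 7th (7th): F#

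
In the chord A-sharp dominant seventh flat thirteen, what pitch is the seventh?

G#

Root of A-sharp dominant seventh flat thirteen = A#. The 7th is a minor 7th: A# up a minor 7th → G#.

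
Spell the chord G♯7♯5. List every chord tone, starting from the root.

G♯7♯5: augmented seventh on G#.
- root: G#
- major 3rd: B#
- augmented 5th: D##
- minor 7th: F#

G#, B#, D##, F#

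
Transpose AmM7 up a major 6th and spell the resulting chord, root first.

F#  A  C#  E#

Transposed root: A → F# (major 6th up). So we spell F# minor-major seventh:
root → F#
3rd (minor 3rd) → A
5th (perfect 5th) → C#
7th (major 7th) → E#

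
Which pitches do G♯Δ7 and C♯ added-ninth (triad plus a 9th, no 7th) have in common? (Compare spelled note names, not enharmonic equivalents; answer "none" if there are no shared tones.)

G#, D#

G♯Δ7: G# B# D# F##
C♯ added-ninth: C# E# G# D#
Common to both → G#, D#.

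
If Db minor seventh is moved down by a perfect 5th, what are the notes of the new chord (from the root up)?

G-flat  B-double-flat  D-flat  F-flat

Transposed root: D-flat → G-flat (perfect 5th down). So we spell G-flat minor seventh:
G-flat — root
B-double-flat — minor 3rd
D-flat — perfect 5th
F-flat — minor 7th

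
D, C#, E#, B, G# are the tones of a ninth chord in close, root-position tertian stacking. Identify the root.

Stacking in thirds gives C# – E# – G# – B – D, so C# is the root — C# dominant seventh flat nine.

C#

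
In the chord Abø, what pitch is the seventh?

Gb

Abø is built on Ab; its 7th is a minor 7th above the root.
A seventh above A uses the letter G, and the minor 7th above Ab is Gb.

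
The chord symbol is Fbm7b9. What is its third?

Abb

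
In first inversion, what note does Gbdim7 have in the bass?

Bbb

Gbdim7 in root position is Gb–Bbb–Dbb–Fbb.
First inversion places the third in the bass, which is Bbb.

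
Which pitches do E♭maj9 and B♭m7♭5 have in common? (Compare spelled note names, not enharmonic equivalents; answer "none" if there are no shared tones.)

Bb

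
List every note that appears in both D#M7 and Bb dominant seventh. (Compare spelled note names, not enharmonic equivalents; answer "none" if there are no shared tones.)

D#M7 = D#, F##, A#, C##.
Bb dominant seventh = Bb, D, F, Ab.
Shared: none.

none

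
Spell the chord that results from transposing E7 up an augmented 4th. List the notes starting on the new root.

E up an augmented 4th → A#. New chord: A# dominant seventh.
root → A#
3rd (major 3rd) → C##
5th (perfect 5th) → E#
7th (minor 7th) → G#

A#  C##  E#  G#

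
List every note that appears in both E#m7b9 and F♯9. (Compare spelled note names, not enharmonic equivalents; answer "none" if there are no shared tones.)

E#m7b9 = E#, G#, B#, D#, F#.
F♯9 = F#, A#, C#, E, G#.
Shared: G#, F#.

G#  F#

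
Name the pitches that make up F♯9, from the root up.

Root F#, quality dominant ninth:
- root: F#
- major 3rd: A#
- perfect 5th: C#
- minor 7th: E
- major 9th: G#

F#, A#, C#, E, G#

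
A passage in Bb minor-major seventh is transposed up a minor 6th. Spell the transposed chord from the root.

G-flat B-double-flat D-flat F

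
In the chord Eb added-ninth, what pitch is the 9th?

Eb added-ninth is built on E♭; its 9th is a major 9th above the root.
A second above E uses the letter F, and the major 9th above E♭ is F.

F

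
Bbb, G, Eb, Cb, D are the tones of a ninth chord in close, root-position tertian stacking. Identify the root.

Cb

Stacking in thirds gives Cb – Eb – G – Bbb – D, so Cb is the root — Cb dominant seventh sharp nine sharp five.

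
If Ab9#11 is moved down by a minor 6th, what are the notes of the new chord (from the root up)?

Transposed root: Ab → C (minor 6th down). So we spell C dominant ninth sharp eleven:
- root: C
- major 3rd: E
- perfect 5th: G
- minor 7th: Bb
- major 9th: D
- augmented 11th: F#

C  E  G  Bb  D  F#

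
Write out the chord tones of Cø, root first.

C Eb Gb Bb

Cø is a half-diminished seventh built on C.
C — root
Eb — minor 3rd
Gb — diminished 5th
Bb — minor 7th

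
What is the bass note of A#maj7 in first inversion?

C##

A#maj7 in root position is A#–C##–E#–G##.
First inversion places the third in the bass, which is C##.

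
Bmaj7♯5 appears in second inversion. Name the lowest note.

F𝄪

Bmaj7♯5 in root position is B–D♯–F𝄪–A♯.
Second inversion places the fifth in the bass, which is F𝄪.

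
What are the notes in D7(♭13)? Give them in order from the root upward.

D, F#, A, C, Bb

D7(♭13): dominant seventh flat thirteen on D.
D — root
F# — major 3rd
A — perfect 5th
C — minor 7th
Bb — minor 13th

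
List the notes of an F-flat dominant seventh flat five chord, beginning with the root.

F-flat dominant seventh flat five is a dominant seventh flat five built on F-flat.
root → F-flat
3rd (major 3rd) → A-flat
5th (diminished 5th) → C-double-flat
7th (minor 7th) → E-double-flat

F-flat A-flat C-double-flat E-double-flat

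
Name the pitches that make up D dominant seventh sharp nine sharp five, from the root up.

D F♯ A♯ C E♯

Root D, quality dominant seventh sharp nine sharp five:
Root: D
Major 3rd (3rd): F♯
Augmented 5th (5th): A♯
Minor 7th (7th): C
Augmented 9th (9th): E♯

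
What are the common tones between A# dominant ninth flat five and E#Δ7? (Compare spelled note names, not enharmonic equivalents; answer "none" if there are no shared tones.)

A# dominant ninth flat five: A# C## E G# B#
E#Δ7: E# G## B# D##
Common to both → B#.

B#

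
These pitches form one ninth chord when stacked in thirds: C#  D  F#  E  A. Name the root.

Stacking in thirds gives D – F# – A – C# – E, so D is the root — D major ninth.

D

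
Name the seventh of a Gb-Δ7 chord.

F

Root of Gb-Δ7 = Gb. The 7th is a major 7th: Gb up a major 7th → F.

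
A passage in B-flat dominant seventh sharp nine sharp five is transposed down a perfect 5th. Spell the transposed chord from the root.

Eb, G, B, Db, F#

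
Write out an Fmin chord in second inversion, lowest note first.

C, F, Ab

In root position, Fmin is F–Ab–C.
Second inversion puts the fifth (C) in the bass.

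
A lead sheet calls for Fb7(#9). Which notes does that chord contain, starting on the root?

Fb – Ab – Cb – Ebb – G

Root Fb, quality dominant seventh sharp nine:
root → Fb
3rd (major 3rd) → Ab
5th (perfect 5th) → Cb
7th (minor 7th) → Ebb
9th (augmented 9th) → G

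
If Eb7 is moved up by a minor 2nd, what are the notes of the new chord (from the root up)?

F♭, A♭, C♭, E𝄫

E♭ up a minor 2nd → F♭. New chord: F♭ dominant seventh.
- root: F♭
- major 3rd: A♭
- perfect 5th: C♭
- minor 7th: E𝄫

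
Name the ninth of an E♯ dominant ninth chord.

F𝄪

E♯ dominant ninth is built on E♯; its 9th is a major 9th above the root.
A second above E uses the letter F, and the major 9th above E♯ is F𝄪.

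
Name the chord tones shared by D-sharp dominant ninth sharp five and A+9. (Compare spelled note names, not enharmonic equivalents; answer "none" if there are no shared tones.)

D-sharp dominant ninth sharp five: D# F## A## C# E#
A+9: A C# E# G B
Common to both → C#, E#.

C# E#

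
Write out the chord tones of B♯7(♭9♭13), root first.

B♯  D𝄪  F𝄪  A♯  C♯  G♯

Root B♯, quality dominant seventh flat nine flat thirteen:
root → B♯
3rd (major 3rd) → D𝄪
5th (perfect 5th) → F𝄪
7th (minor 7th) → A♯
9th (minor 9th) → C♯
13th (minor 13th) → G♯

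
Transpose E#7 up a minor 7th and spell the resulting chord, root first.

D# F## A# C#

E# up a minor 7th → D#. New chord: D# dominant seventh.
root → D#
3rd (major 3rd) → F##
5th (perfect 5th) → A#
7th (minor 7th) → C#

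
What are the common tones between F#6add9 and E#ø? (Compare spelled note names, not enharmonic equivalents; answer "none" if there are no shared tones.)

F#6add9 = F#, A#, C#, D#, G#.
E#ø = E#, G#, B, D#.
Shared: D#, G#.

D#, G#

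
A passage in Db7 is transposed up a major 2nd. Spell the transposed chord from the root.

Eb G Bb Db

Db up a major 2nd → Eb. New chord: Eb dominant seventh.
root → Eb
3rd (major 3rd) → G
5th (perfect 5th) → Bb
7th (minor 7th) → Db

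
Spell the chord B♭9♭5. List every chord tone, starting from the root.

Bb, D, Fb, Ab, C

B♭9♭5 is a dominant ninth flat five built on Bb.
root → Bb
3rd (major 3rd) → D
5th (diminished 5th) → Fb
7th (minor 7th) → Ab
9th (major 9th) → C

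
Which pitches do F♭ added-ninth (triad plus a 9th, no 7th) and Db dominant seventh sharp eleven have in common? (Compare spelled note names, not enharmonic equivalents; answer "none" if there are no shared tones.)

A-flat – C-flat

F♭ added-ninth: F-flat A-flat C-flat G-flat
Db dominant seventh sharp eleven: D-flat F A-flat C-flat G
Common to both → A-flat, C-flat.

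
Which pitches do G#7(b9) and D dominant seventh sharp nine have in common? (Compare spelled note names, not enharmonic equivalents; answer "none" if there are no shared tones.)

G#7(b9) = G♯, B♯, D♯, F♯, A.
D dominant seventh sharp nine = D, F♯, A, C, E♯.
Shared: F♯, A.

F♯ A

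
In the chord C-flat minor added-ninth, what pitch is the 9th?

C-flat minor added-ninth is built on Cb; its 9th is a major 9th above the root.
A second above C uses the letter D, and the major 9th above Cb is Db.

Db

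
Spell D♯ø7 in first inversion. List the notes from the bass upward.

F#  A  C#  D#

D♯ø7 = D#–F#–A–C#; first inversion → third (F#) lowest.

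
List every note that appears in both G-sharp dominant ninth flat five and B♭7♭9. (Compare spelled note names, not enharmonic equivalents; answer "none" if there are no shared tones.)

D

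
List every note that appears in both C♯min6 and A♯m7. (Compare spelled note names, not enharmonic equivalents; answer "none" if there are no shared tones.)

C#, G#, A#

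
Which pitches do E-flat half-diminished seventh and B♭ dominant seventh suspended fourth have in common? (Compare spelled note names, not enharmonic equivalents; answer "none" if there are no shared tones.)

E-flat half-diminished seventh: E-flat G-flat B-double-flat D-flat
B♭ dominant seventh suspended fourth: B-flat E-flat F A-flat
Common to both → E-flat.

E-flat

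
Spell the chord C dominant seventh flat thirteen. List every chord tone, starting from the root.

C, E, G, B-flat, A-flat

C dominant seventh flat thirteen: dominant seventh flat thirteen on C.
C — root
E — major 3rd
G — perfect 5th
B-flat — minor 7th
A-flat — minor 13th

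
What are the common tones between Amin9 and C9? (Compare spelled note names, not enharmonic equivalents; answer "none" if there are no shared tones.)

Amin9 = A, C, E, G, B.
C9 = C, E, G, Bb, D.
Shared: C, E, G.

C  E  G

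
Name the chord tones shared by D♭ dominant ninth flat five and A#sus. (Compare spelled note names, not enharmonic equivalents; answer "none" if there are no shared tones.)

none

D♭ dominant ninth flat five = Db, F, Abb, Cb, Eb.
A#sus = A#, D#, E#.
Shared: none.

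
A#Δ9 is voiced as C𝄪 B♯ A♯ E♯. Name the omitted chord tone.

G𝄪

The full A#Δ9 chord is A♯, C𝄪, E♯, G𝄪, B♯.
Comparing with the voicing, the major 7th (7th) — G𝄪 — is absent.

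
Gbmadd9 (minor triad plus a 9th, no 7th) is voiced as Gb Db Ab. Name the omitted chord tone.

Bbb

The full Gbmadd9 chord is Gb, Bbb, Db, Ab.
Comparing with the voicing, the minor 3rd (3rd) — Bbb — is absent.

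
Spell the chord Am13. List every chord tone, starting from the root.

A  C  E  G  B  D  F#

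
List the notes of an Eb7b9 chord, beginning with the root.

Eb7b9 is a dominant seventh flat nine built on Eb.
root → Eb
3rd (major 3rd) → G
5th (perfect 5th) → Bb
7th (minor 7th) → Db
9th (minor 9th) → Fb

Eb  G  Bb  Db  Fb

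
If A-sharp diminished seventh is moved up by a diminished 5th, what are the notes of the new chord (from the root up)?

A diminished 5th up from A# is E, so the new chord is E diminished seventh.
Root: E
Minor 3rd (3rd): G
Diminished 5th (5th): Bb
Diminished 7th (7th): Db

E  G  Bb  Db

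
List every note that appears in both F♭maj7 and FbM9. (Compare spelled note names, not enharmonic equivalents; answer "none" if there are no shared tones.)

Fb, Ab, Cb, Eb

F♭maj7 = Fb, Ab, Cb, Eb.
FbM9 = Fb, Ab, Cb, Eb, Gb.
Shared: Fb, Ab, Cb, Eb.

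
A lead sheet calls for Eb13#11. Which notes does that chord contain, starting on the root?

Eb G Bb Db F A C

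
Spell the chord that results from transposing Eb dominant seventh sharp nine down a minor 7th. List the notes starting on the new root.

F  A  C  E-flat  G-sharp

E-flat down a minor 7th → F. New chord: F dominant seventh sharp nine.
F — root
A — major 3rd
C — perfect 5th
E-flat — minor 7th
G-sharp — augmented 9th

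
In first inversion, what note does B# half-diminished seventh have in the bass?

D#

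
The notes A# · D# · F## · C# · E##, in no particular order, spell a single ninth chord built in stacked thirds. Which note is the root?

D#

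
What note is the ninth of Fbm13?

Fbm13 is built on Fb; its 9th is a major 9th above the root.
A second above F uses the letter G, and the major 9th above Fb is Gb.

Gb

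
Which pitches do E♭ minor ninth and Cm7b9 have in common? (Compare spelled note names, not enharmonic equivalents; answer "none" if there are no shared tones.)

E♭ minor ninth = E♭, G♭, B♭, D♭, F.
Cm7b9 = C, E♭, G, B♭, D♭.
Shared: E♭, B♭, D♭.

E♭, B♭, D♭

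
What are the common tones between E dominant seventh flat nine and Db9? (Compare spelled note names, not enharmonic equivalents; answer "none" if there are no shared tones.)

E dominant seventh flat nine: E G# B D F
Db9: Db F Ab Cb Eb
Common to both → F.

F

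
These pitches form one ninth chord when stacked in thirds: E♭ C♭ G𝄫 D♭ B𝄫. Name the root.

C♭

Arranged so that each adjacent pair is a third by letter name: C♭ – E♭ – G𝄫 – B𝄫 – D♭.
The bottom of that stack, C♭, is the root (this is C♭ dominant ninth flat five).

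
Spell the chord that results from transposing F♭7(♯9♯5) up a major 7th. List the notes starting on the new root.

Eb G B Db F#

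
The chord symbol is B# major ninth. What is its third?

D##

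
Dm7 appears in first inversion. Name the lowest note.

F

Dm7 in root position is D–F–A–C.
First inversion places the third in the bass, which is F.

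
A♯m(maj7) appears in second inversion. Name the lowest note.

A♯m(maj7) in root position is A#–C#–E#–G##.
Second inversion places the fifth in the bass, which is E#.

E#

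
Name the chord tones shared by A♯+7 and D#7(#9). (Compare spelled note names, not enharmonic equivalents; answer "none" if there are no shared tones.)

A#, E##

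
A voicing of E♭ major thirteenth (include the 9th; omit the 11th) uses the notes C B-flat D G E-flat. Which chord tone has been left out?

F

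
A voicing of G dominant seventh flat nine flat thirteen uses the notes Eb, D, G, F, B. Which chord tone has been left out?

Ab

The full G dominant seventh flat nine flat thirteen chord is G, B, D, F, Ab, Eb.
Comparing with the voicing, the minor 9th (9th) — Ab — is absent.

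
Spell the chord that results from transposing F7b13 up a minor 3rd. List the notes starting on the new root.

A♭ C E♭ G♭ F♭

F up a minor 3rd → A♭. New chord: A♭ dominant seventh flat thirteen.
A♭ — root
C — major 3rd
E♭ — perfect 5th
G♭ — minor 7th
F♭ — minor 13th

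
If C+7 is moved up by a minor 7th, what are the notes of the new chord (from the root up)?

B♭, D, F♯, A♭

Transposed root: C → B♭ (minor 7th up). So we spell B♭ augmented seventh:
root → B♭
3rd (major 3rd) → D
5th (augmented 5th) → F♯
7th (minor 7th) → A♭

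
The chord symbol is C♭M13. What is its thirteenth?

Root of C♭M13 = Cb. The 13th is a major 13th: Cb up a major 13th → Ab.

Ab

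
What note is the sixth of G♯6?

G♯6 is built on G#; its 6th is a major 6th above the root.
A sixth above G uses the letter E, and the major 6th above G# is E#.

E#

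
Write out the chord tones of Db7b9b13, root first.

Db  F  Ab  Cb  Ebb  Bbb

Db7b9b13 is a dominant seventh flat nine flat thirteen built on Db.
- root: Db
- major 3rd: F
- perfect 5th: Ab
- minor 7th: Cb
- minor 9th: Ebb
- minor 13th: Bbb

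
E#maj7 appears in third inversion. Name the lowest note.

D##

E#maj7 = E#–G##–B#–D##. Third inversion → seventh in the bass = D##.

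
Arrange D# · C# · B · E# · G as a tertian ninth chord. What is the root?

C#

Stacking in thirds gives C# – E# – G – B – D#, so C# is the root — C# dominant ninth flat five.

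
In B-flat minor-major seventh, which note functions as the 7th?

A

B-flat minor-major seventh is built on B-flat; its 7th is a major 7th above the root.
A seventh above B uses the letter A, and the major 7th above B-flat is A.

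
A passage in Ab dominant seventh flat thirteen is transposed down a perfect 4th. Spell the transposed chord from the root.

A-flat down a perfect 4th → E-flat. New chord: E-flat dominant seventh flat thirteen.
- root: E-flat
- major 3rd: G
- perfect 5th: B-flat
- minor 7th: D-flat
- minor 13th: C-flat

E-flat – G – B-flat – D-flat – C-flat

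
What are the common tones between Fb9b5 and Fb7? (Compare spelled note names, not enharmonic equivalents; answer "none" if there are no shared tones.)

Fb, Ab, Ebb

Fb9b5: Fb Ab Cbb Ebb Gb
Fb7: Fb Ab Cb Ebb
Common to both → Fb, Ab, Ebb.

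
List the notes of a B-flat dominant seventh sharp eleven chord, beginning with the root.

Bb D F Ab E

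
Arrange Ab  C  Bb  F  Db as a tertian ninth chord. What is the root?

Stacking in thirds gives Bb – Db – F – Ab – C, so Bb is the root — Bb minor ninth.

Bb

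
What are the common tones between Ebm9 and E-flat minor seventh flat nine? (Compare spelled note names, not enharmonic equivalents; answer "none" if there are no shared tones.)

Eb Gb Bb Db

Ebm9 = Eb, Gb, Bb, Db, F.
E-flat minor seventh flat nine = Eb, Gb, Bb, Db, Fb.
Shared: Eb, Gb, Bb, Db.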